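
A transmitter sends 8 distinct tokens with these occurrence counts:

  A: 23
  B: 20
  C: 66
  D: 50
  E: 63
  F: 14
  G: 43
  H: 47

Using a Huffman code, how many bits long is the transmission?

Build the Huffman tree bottom-up:
F(14) + B(20) → 34
A(23) + 34 → 57
G(43) + H(47) → 90
D(50) + 57 → 107
E(63) + C(66) → 129
90 + 107 → 197
129 + 197 → 326
Each symbol's bit-cost is frequency × depth; summing gives 940 bits (equivalently 34 + 57 + 90 + 107 + 129 + 197 + 326).

940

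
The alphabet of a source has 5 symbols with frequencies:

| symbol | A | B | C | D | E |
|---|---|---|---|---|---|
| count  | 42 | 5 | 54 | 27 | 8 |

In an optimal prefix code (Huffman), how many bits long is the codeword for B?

Build the tree from the bottom:
B(5) + E(8) → 13
13 + D(27) → 40
40 + A(42) → 82
C(54) + 82 → 136
B sits 4 levels below the root, so its codeword is 4 bits.

4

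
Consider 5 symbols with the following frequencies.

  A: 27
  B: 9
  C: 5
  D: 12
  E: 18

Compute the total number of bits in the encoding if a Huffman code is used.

155

Merge the two smallest weights repeatedly:
merge C(5) and B(9): 14
merge D(12) and 14: 26
merge E(18) and 26: 44
merge A(27) and 44: 71
The encoded length is the sum of every internal node's weight: 14 + 26 + 44 + 71 = 155 bits.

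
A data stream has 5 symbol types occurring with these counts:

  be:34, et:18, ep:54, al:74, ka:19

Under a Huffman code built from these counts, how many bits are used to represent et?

4

Build the tree from the bottom:
combine et(18), ka(19) → 37
combine be(34), 37 → 71
combine ep(54), 71 → 125
combine al(74), 125 → 199
The subtree containing et is merged 4 times, so code length = 4.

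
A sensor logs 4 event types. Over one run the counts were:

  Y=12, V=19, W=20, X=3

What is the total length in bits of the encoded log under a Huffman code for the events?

103

Greedily combine the two least-frequent nodes:
X(3) + Y(12) → 15
15 + V(19) → 34
W(20) + 34 → 54
Total encoded bits = sum of merged weights = 15 + 34 + 54 = 103.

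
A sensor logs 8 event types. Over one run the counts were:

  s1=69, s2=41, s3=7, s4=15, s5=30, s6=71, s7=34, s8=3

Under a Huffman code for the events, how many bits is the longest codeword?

Merge the two lowest-weight nodes at each step:
s8(3) + s3(7) → 10
10 + s4(15) → 25
25 + s5(30) → 55
s7(34) + s2(41) → 75
55 + s1(69) → 124
s6(71) + 75 → 146
124 + 146 → 270
The rarest symbols sit at the bottom; the longest codeword is 5 bits.

5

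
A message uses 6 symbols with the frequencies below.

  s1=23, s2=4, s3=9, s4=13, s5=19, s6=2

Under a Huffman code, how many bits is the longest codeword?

4

Merge the two lowest-weight nodes at each step:
merge s6(2) and s2(4): 6
merge 6 and s3(9): 15
merge s4(13) and 15: 28
merge s5(19) and s1(23): 42
merge 28 and 42: 70
The rarest symbols sit at the bottom; the longest codeword is 4 bits.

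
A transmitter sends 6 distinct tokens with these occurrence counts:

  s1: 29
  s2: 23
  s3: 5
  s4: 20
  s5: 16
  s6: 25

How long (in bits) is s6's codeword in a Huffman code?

2

Huffman merges, smallest pair first:
combine s3(5), s5(16) → 21
combine s4(20), 21 → 41
combine s2(23), s6(25) → 48
combine s1(29), 41 → 70
combine 48, 70 → 118
The subtree containing s6 is merged 2 times, so code length = 2.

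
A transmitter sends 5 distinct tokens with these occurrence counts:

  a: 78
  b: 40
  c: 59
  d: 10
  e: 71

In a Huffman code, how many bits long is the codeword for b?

Build the tree from the bottom:
d(10) + b(40) → 50
50 + c(59) → 109
e(71) + a(78) → 149
109 + 149 → 258
The subtree containing b is merged 3 times, so code length = 3.

3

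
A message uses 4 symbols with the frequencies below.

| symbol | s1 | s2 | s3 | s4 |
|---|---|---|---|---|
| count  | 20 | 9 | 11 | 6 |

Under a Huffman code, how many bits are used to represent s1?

Huffman merges, smallest pair first:
combine s4(6), s2(9) → 15
combine s3(11), 15 → 26
combine s1(20), 26 → 46
s1 sits one level below the root: a 1-bit codeword.

1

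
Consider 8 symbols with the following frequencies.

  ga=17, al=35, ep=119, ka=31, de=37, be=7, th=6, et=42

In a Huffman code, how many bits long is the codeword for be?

Repeatedly merge the two smallest:
th(6) + be(7) → 13
13 + ga(17) → 30
30 + ka(31) → 61
al(35) + de(37) → 72
et(42) + 61 → 103
72 + 103 → 175
ep(119) + 175 → 294
The subtree containing be is merged 6 times, so code length = 6.

6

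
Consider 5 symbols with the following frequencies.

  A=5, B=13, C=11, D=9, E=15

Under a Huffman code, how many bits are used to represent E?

2

Repeatedly merge the two smallest:
merge A(5) and D(9): 14
merge C(11) and B(13): 24
merge 14 and E(15): 29
merge 24 and 29: 53
E sits 2 levels below the root, so its codeword is 2 bits.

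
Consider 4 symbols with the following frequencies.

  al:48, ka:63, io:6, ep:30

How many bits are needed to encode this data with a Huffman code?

Greedily combine the two least-frequent nodes:
combine io(6), ep(30) → 36
combine 36, al(48) → 84
combine ka(63), 84 → 147
The encoded length is the sum of every internal node's weight: 36 + 84 + 147 = 267 bits.

267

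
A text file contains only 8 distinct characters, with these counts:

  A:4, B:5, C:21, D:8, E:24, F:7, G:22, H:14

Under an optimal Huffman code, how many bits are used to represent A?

4

Huffman merges, smallest pair first:
A(4) + B(5) → 9
F(7) + D(8) → 15
9 + H(14) → 23
15 + C(21) → 36
G(22) + 23 → 45
E(24) + 36 → 60
45 + 60 → 105
A's leaf is at depth 4, giving a 4-bit codeword.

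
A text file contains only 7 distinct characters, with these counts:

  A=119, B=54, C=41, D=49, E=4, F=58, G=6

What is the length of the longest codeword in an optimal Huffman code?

Merge the two lowest-weight nodes at each step:
E(4) + G(6) → 10
10 + C(41) → 51
D(49) + 51 → 100
B(54) + F(58) → 112
100 + 112 → 212
A(119) + 212 → 331
Maximum depth reached is 5.

5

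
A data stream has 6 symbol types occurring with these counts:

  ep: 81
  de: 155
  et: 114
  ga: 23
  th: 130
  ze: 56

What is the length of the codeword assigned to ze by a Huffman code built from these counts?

Huffman merges, smallest pair first:
combine ga(23), ze(56) → 79
combine 79, ep(81) → 160
combine et(114), th(130) → 244
combine de(155), 160 → 315
combine 244, 315 → 559
ze's leaf is at depth 4, giving a 4-bit codeword.

4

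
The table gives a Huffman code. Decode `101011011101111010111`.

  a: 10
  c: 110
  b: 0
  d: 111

aacdbdaad

Read left to right; each codeword is recognised as soon as it completes (prefix code):
  10→a | 10→a | 110→c | 111→d | 0→b | 111→d | 10→a | 10→a | 111→d
Decoded message: aacdbdaad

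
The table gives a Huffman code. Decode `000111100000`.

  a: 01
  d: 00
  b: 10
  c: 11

Read left to right; each codeword is recognised as soon as it completes (prefix code):
  00→d | 01→a | 11→c | 10→b | 00→d | 00→d
Decoded message: dacbdd

dacbdd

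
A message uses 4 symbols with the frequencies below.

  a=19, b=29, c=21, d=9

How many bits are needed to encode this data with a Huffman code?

Greedily combine the two least-frequent nodes:
d(9) + a(19) → 28
c(21) + 28 → 49
b(29) + 49 → 78
The encoded length is the sum of every internal node's weight: 28 + 49 + 78 = 155 bits.

155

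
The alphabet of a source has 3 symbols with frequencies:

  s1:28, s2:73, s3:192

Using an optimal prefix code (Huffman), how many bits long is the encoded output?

394

Greedily combine the two least-frequent nodes:
combine s1(28), s2(73) → 101
combine 101, s3(192) → 293
The encoded length is the sum of every internal node's weight: 101 + 293 = 394 bits.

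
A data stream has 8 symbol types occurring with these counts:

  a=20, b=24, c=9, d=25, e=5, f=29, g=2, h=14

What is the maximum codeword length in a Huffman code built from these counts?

Merge the two lowest-weight nodes at each step:
g(2) + e(5) → 7
7 + c(9) → 16
h(14) + 16 → 30
a(20) + b(24) → 44
d(25) + f(29) → 54
30 + 44 → 74
54 + 74 → 128
Maximum depth reached is 5.

5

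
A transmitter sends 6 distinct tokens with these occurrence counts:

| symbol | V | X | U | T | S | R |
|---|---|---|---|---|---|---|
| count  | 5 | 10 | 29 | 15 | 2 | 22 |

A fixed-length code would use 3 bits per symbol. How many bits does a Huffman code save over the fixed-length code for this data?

Fixed-length: 3 bits × 83 symbols = 249 bits.
Huffman merges:
merge S(2) and V(5): 7
merge 7 and X(10): 17
merge T(15) and 17: 32
merge R(22) and U(29): 51
merge 32 and 51: 83
Huffman total = 7 + 17 + 32 + 51 + 83 = 190 bits.
Saving = 249 − 190 = 59 bits.

59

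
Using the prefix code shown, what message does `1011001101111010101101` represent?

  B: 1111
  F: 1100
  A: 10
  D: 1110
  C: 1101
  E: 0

Read left to right; each codeword is recognised as soon as it completes (prefix code):
  10→A | 1100→F | 1101→C | 1110→D | 10→A | 10→A | 1101→C
Decoded message: AFCDAAC

AFCDAAC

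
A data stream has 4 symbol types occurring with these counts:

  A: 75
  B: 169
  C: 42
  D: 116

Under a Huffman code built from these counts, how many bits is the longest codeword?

Merge the two lowest-weight nodes at each step:
combine C(42), A(75) → 117
combine D(116), 117 → 233
combine B(169), 233 → 402
Maximum depth reached is 3.

3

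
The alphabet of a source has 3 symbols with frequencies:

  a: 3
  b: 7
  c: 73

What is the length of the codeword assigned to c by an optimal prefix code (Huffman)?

Build the tree from the bottom:
combine a(3), b(7) → 10
combine 10, c(73) → 83
c is a child of the root — depth 1, so its codeword is a single bit.

1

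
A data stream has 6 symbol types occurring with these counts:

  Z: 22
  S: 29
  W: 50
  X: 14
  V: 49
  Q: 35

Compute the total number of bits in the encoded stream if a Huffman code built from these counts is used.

498

Build the Huffman tree bottom-up:
merge X(14) and Z(22): 36
merge S(29) and Q(35): 64
merge 36 and V(49): 85
merge W(50) and 64: 114
merge 85 and 114: 199
The encoded length is the sum of every internal node's weight: 36 + 64 + 85 + 114 + 199 = 498 bits.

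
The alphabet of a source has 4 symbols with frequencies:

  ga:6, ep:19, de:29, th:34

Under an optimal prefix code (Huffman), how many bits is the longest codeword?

3

Merge the two lowest-weight nodes at each step:
merge ga(6) and ep(19): 25
merge 25 and de(29): 54
merge th(34) and 54: 88
The rarest symbols sit at the bottom; the longest codeword is 3 bits.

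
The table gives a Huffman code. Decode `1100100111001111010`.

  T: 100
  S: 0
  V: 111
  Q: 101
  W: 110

WSTVSSVQS

Read left to right; each codeword is recognised as soon as it completes (prefix code):
  110→W | 0→S | 100→T | 111→V | 0→S | 0→S | 111→V | 101→Q | 0→S
Decoded message: WSTVSSVQS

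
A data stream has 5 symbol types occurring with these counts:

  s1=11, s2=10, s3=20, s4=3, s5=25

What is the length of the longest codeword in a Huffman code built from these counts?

4

Merge the two lowest-weight nodes at each step:
merge s4(3) and s2(10): 13
merge s1(11) and 13: 24
merge s3(20) and 24: 44
merge s5(25) and 44: 69
The first pair merged (s4, s2) ends up deepest, at depth 4.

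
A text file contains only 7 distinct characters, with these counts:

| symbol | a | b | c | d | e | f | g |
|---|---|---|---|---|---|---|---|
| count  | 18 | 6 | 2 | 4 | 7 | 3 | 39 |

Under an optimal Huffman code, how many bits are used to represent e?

4

Huffman merges, smallest pair first:
c(2) + f(3) → 5
d(4) + 5 → 9
b(6) + e(7) → 13
9 + 13 → 22
a(18) + 22 → 40
g(39) + 40 → 79
The subtree containing e is merged 4 times, so code length = 4.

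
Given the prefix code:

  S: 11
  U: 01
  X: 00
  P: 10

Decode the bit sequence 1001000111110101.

PUXUSSUU

Read left to right; each codeword is recognised as soon as it completes (prefix code):
  10→P | 01→U | 00→X | 01→U | 11→S | 11→S | 01→U | 01→U
Decoded message: PUXUSSUU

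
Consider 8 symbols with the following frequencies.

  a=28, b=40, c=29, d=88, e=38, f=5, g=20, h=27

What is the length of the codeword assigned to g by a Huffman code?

4

Huffman merges, smallest pair first:
f(5) + g(20) → 25
25 + h(27) → 52
a(28) + c(29) → 57
e(38) + b(40) → 78
52 + 57 → 109
78 + d(88) → 166
109 + 166 → 275
g's leaf is at depth 4, giving a 4-bit codeword.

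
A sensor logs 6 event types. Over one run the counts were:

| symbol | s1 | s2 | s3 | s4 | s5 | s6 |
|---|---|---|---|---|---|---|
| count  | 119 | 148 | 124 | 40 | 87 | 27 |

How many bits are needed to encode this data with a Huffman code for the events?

1311

Build the Huffman tree bottom-up:
merge s6(27) and s4(40): 67
merge 67 and s5(87): 154
merge s1(119) and s3(124): 243
merge s2(148) and 154: 302
merge 243 and 302: 545
Each symbol's bit-cost is frequency × depth; summing gives 1311 bits (equivalently 67 + 154 + 243 + 302 + 545).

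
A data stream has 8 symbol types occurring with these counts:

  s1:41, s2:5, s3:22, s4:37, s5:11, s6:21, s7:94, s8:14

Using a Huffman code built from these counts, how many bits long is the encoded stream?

Build the Huffman tree bottom-up:
s2(5) + s5(11) → 16
s8(14) + 16 → 30
s6(21) + s3(22) → 43
30 + s4(37) → 67
s1(41) + 43 → 84
67 + 84 → 151
s7(94) + 151 → 245
The encoded length is the sum of every internal node's weight: 16 + 30 + 43 + 67 + 84 + 151 + 245 = 636 bits.

636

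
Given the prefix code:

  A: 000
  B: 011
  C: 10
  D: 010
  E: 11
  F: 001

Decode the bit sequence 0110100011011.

BDFCE

Read left to right; each codeword is recognised as soon as it completes (prefix code):
  011→B | 010→D | 001→F | 10→C | 11→E
Decoded message: BDFCE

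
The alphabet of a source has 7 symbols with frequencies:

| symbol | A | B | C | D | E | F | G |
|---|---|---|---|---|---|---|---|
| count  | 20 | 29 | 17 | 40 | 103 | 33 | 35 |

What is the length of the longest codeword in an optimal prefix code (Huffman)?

4

Merge the two lowest-weight nodes at each step:
combine C(17), A(20) → 37
combine B(29), F(33) → 62
combine G(35), 37 → 72
combine D(40), 62 → 102
combine 72, 102 → 174
combine E(103), 174 → 277
The rarest symbols sit at the bottom; the longest codeword is 4 bits.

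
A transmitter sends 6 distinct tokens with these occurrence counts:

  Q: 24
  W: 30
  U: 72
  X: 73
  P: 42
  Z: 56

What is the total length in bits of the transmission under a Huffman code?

Build the Huffman tree bottom-up:
merge Q(24) and W(30): 54
merge P(42) and 54: 96
merge Z(56) and U(72): 128
merge X(73) and 96: 169
merge 128 and 169: 297
Total encoded bits = sum of merged weights = 54 + 96 + 128 + 169 + 297 = 744.

744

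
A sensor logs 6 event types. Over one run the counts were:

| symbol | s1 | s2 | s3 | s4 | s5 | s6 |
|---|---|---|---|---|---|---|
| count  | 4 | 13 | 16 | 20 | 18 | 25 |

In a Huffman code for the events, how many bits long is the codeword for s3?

Build the tree from the bottom:
merge s1(4) and s2(13): 17
merge s3(16) and 17: 33
merge s5(18) and s4(20): 38
merge s6(25) and 33: 58
merge 38 and 58: 96
The subtree containing s3 is merged 3 times, so code length = 3.

3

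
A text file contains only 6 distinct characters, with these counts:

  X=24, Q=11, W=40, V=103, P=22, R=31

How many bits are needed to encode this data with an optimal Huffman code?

520

Build the Huffman tree bottom-up:
Q(11) + P(22) → 33
X(24) + R(31) → 55
33 + W(40) → 73
55 + 73 → 128
V(103) + 128 → 231
Total encoded bits = sum of merged weights = 33 + 55 + 73 + 128 + 231 = 520.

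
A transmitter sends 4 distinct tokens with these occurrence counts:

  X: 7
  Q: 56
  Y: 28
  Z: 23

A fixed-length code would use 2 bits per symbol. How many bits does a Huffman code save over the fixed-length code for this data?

26

Fixed-length: 2 bits × 114 symbols = 228 bits.
Huffman merges:
X(7) + Z(23) → 30
Y(28) + 30 → 58
Q(56) + 58 → 114
Huffman total = 30 + 58 + 114 = 202 bits.
Saving = 228 − 202 = 26 bits.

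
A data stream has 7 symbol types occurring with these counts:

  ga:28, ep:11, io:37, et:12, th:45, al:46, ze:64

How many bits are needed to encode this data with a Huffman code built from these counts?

Build the Huffman tree bottom-up:
combine ep(11), et(12) → 23
combine 23, ga(28) → 51
combine io(37), th(45) → 82
combine al(46), 51 → 97
combine ze(64), 82 → 146
combine 97, 146 → 243
Each symbol's bit-cost is frequency × depth; summing gives 642 bits (equivalently 23 + 51 + 82 + 97 + 146 + 243).

642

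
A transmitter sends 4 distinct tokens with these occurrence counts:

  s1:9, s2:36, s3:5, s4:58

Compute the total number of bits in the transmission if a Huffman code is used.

Greedily combine the two least-frequent nodes:
s3(5) + s1(9) → 14
14 + s2(36) → 50
50 + s4(58) → 108
Each symbol's bit-cost is frequency × depth; summing gives 172 bits (equivalently 14 + 50 + 108).

172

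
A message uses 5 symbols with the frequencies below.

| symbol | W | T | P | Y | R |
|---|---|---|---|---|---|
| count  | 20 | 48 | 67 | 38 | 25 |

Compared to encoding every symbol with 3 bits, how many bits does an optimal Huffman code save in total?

Fixed-length: 3 bits × 198 symbols = 594 bits.
Huffman merges:
merge W(20) and R(25): 45
merge Y(38) and 45: 83
merge T(48) and P(67): 115
merge 83 and 115: 198
Huffman total = 45 + 83 + 115 + 198 = 441 bits.
Saving = 594 − 441 = 153 bits.

153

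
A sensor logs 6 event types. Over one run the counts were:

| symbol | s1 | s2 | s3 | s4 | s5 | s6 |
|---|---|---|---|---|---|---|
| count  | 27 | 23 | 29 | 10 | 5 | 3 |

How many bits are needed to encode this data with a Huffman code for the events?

220

Merge the two smallest weights repeatedly:
s6(3) + s5(5) → 8
8 + s4(10) → 18
18 + s2(23) → 41
s1(27) + s3(29) → 56
41 + 56 → 97
Total encoded bits = sum of merged weights = 8 + 18 + 41 + 56 + 97 = 220.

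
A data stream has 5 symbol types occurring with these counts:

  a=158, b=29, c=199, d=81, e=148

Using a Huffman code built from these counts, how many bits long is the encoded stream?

Merge the two smallest weights repeatedly:
combine b(29), d(81) → 110
combine 110, e(148) → 258
combine a(158), c(199) → 357
combine 258, 357 → 615
Each symbol's bit-cost is frequency × depth; summing gives 1340 bits (equivalently 110 + 258 + 357 + 615).

1340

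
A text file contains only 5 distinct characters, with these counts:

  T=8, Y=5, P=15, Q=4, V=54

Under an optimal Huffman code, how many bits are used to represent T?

3

Repeatedly merge the two smallest:
combine Q(4), Y(5) → 9
combine T(8), 9 → 17
combine P(15), 17 → 32
combine 32, V(54) → 86
T's leaf is at depth 3, giving a 3-bit codeword.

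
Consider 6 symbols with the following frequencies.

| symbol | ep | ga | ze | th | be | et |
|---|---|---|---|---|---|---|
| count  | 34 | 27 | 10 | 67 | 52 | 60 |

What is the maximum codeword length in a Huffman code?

Merge the two lowest-weight nodes at each step:
ze(10) + ga(27) → 37
ep(34) + 37 → 71
be(52) + et(60) → 112
th(67) + 71 → 138
112 + 138 → 250
Maximum depth reached is 4.

4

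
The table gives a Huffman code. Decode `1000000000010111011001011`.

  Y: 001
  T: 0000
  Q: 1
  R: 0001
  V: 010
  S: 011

Read left to right; each codeword is recognised as soon as it completes (prefix code):
  1→Q | 0000→T | 0000→T | 001→Y | 011→S | 1→Q | 011→S | 001→Y | 011→S
Decoded message: QTTYSQSYS

QTTYSQSYS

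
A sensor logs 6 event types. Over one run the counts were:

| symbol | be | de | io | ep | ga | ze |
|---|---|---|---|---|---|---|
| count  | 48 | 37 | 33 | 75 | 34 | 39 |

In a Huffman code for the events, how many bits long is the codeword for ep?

2

Huffman merges, smallest pair first:
merge io(33) and ga(34): 67
merge de(37) and ze(39): 76
merge be(48) and 67: 115
merge ep(75) and 76: 151
merge 115 and 151: 266
ep sits 2 levels below the root, so its codeword is 2 bits.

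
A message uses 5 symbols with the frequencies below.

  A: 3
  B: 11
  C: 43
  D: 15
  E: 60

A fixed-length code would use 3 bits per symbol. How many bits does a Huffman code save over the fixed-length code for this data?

Fixed-length: 3 bits × 132 symbols = 396 bits.
Huffman merges:
merge A(3) and B(11): 14
merge 14 and D(15): 29
merge 29 and C(43): 72
merge E(60) and 72: 132
Huffman total = 14 + 29 + 72 + 132 = 247 bits.
Saving = 396 − 247 = 149 bits.

149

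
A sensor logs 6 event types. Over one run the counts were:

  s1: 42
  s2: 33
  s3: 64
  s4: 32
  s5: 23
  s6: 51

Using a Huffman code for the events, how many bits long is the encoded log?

Merge the two smallest weights repeatedly:
s5(23) + s4(32) → 55
s2(33) + s1(42) → 75
s6(51) + 55 → 106
s3(64) + 75 → 139
106 + 139 → 245
Each symbol's bit-cost is frequency × depth; summing gives 620 bits (equivalently 55 + 75 + 106 + 139 + 245).

620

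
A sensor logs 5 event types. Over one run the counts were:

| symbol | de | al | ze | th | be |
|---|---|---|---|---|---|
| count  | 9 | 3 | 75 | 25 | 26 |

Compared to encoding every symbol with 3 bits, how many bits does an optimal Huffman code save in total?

Fixed-length: 3 bits × 138 symbols = 414 bits.
Huffman merges:
combine al(3), de(9) → 12
combine 12, th(25) → 37
combine be(26), 37 → 63
combine 63, ze(75) → 138
Huffman total = 12 + 37 + 63 + 138 = 250 bits.
Saving = 414 − 250 = 164 bits.

164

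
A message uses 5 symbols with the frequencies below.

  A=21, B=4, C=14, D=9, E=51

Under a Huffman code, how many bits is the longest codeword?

4

Merge the two lowest-weight nodes at each step:
B(4) + D(9) → 13
13 + C(14) → 27
A(21) + 27 → 48
48 + E(51) → 99
The rarest symbols sit at the bottom; the longest codeword is 4 bits.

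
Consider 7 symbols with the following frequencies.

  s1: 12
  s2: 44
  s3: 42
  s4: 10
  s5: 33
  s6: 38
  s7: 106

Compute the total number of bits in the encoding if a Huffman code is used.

720

Greedily combine the two least-frequent nodes:
s4(10) + s1(12) → 22
22 + s5(33) → 55
s6(38) + s3(42) → 80
s2(44) + 55 → 99
80 + 99 → 179
s7(106) + 179 → 285
Total encoded bits = sum of merged weights = 22 + 55 + 80 + 99 + 179 + 285 = 720.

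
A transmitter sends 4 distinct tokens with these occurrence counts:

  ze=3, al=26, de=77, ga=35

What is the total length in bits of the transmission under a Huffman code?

234

Greedily combine the two least-frequent nodes:
merge ze(3) and al(26): 29
merge 29 and ga(35): 64
merge 64 and de(77): 141
The encoded length is the sum of every internal node's weight: 29 + 64 + 141 = 234 bits.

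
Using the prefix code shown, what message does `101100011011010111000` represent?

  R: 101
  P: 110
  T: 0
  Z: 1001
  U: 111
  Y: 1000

Read left to right; each codeword is recognised as soon as it completes (prefix code):
  101→R | 1000→Y | 110→P | 110→P | 101→R | 110→P | 0→T | 0→T
Decoded message: RYPPRPTT

RYPPRPTT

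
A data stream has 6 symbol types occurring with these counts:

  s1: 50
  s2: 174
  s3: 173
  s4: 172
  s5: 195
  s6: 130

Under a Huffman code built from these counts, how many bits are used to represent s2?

Huffman merges, smallest pair first:
merge s1(50) and s6(130): 180
merge s4(172) and s3(173): 345
merge s2(174) and 180: 354
merge s5(195) and 345: 540
merge 354 and 540: 894
The subtree containing s2 is merged 2 times, so code length = 2.

2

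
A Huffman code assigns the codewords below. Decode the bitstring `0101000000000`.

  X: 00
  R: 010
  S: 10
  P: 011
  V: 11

RSXXXX

Read left to right; each codeword is recognised as soon as it completes (prefix code):
  010→R | 10→S | 00→X | 00→X | 00→X | 00→X
Decoded message: RSXXXX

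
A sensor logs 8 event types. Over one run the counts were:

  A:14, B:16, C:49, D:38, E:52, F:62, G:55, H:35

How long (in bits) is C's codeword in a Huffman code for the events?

Build the tree from the bottom:
A(14) + B(16) → 30
30 + H(35) → 65
D(38) + C(49) → 87
E(52) + G(55) → 107
F(62) + 65 → 127
87 + 107 → 194
127 + 194 → 321
The subtree containing C is merged 3 times, so code length = 3.

3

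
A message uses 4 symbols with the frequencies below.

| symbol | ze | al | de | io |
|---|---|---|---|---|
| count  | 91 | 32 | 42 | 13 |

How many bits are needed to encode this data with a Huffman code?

Merge the two smallest weights repeatedly:
io(13) + al(32) → 45
de(42) + 45 → 87
87 + ze(91) → 178
Total encoded bits = sum of merged weights = 45 + 87 + 178 = 310.

310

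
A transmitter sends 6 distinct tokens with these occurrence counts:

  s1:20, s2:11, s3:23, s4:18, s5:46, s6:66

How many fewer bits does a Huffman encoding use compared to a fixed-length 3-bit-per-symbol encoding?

112

Fixed-length: 3 bits × 184 symbols = 552 bits.
Huffman merges:
combine s2(11), s4(18) → 29
combine s1(20), s3(23) → 43
combine 29, 43 → 72
combine s5(46), s6(66) → 112
combine 72, 112 → 184
Huffman total = 29 + 43 + 72 + 112 + 184 = 440 bits.
Saving = 552 − 440 = 112 bits.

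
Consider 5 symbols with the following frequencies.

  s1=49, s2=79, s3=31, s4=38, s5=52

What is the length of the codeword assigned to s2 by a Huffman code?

Build the tree from the bottom:
combine s3(31), s4(38) → 69
combine s1(49), s5(52) → 101
combine 69, s2(79) → 148
combine 101, 148 → 249
s2 sits 2 levels below the root, so its codeword is 2 bits.

2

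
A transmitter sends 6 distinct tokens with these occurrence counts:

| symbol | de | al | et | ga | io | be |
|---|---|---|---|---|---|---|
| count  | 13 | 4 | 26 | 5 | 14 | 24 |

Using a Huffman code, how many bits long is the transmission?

203

Build the Huffman tree bottom-up:
al(4) + ga(5) → 9
9 + de(13) → 22
io(14) + 22 → 36
be(24) + et(26) → 50
36 + 50 → 86
Total encoded bits = sum of merged weights = 9 + 22 + 36 + 50 + 86 = 203.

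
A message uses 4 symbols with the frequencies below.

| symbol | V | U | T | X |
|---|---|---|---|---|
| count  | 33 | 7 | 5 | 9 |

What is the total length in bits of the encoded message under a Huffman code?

87

Greedily combine the two least-frequent nodes:
combine T(5), U(7) → 12
combine X(9), 12 → 21
combine 21, V(33) → 54
Total encoded bits = sum of merged weights = 12 + 21 + 54 = 87.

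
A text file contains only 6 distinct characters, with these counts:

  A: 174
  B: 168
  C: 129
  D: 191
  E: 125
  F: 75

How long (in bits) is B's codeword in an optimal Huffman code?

3

Huffman merges, smallest pair first:
merge F(75) and E(125): 200
merge C(129) and B(168): 297
merge A(174) and D(191): 365
merge 200 and 297: 497
merge 365 and 497: 862
B's leaf is at depth 3, giving a 3-bit codeword.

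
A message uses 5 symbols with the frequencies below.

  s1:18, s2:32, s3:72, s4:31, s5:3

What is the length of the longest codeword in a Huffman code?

Merge the two lowest-weight nodes at each step:
combine s5(3), s1(18) → 21
combine 21, s4(31) → 52
combine s2(32), 52 → 84
combine s3(72), 84 → 156
The first pair merged (s5, s1) ends up deepest, at depth 4.

4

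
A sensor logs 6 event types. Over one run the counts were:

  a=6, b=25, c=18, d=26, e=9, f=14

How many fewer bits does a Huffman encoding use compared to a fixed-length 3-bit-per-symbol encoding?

Fixed-length: 3 bits × 98 symbols = 294 bits.
Huffman merges:
combine a(6), e(9) → 15
combine f(14), 15 → 29
combine c(18), b(25) → 43
combine d(26), 29 → 55
combine 43, 55 → 98
Huffman total = 15 + 29 + 43 + 55 + 98 = 240 bits.
Saving = 294 − 240 = 54 bits.

54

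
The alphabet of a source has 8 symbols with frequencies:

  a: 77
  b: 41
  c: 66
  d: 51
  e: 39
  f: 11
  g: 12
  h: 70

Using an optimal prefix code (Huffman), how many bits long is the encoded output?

1039

Greedily combine the two least-frequent nodes:
f(11) + g(12) → 23
23 + e(39) → 62
b(41) + d(51) → 92
62 + c(66) → 128
h(70) + a(77) → 147
92 + 128 → 220
147 + 220 → 367
The encoded length is the sum of every internal node's weight: 23 + 62 + 92 + 128 + 147 + 220 + 367 = 1039 bits.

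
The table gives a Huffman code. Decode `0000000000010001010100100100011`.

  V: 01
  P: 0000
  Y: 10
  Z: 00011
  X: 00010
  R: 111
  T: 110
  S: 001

PPXSVVSSZ

Read left to right; each codeword is recognised as soon as it completes (prefix code):
  0000→P | 0000→P | 00010→X | 001→S | 01→V | 01→V | 001→S | 001→S | 00011→Z
Decoded message: PPXSVVSSZ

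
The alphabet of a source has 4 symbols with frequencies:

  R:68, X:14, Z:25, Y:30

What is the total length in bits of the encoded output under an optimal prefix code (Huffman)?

Greedily combine the two least-frequent nodes:
X(14) + Z(25) → 39
Y(30) + 39 → 69
R(68) + 69 → 137
The encoded length is the sum of every internal node's weight: 39 + 69 + 137 = 245 bits.

245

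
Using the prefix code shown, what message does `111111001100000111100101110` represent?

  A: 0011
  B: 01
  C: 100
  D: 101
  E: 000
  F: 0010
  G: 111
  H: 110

GGAEAHBBH

Read left to right; each codeword is recognised as soon as it completes (prefix code):
  111→G | 111→G | 0011→A | 000→E | 0011→A | 110→H | 01→B | 01→B | 110→H
Decoded message: GGAEAHBBH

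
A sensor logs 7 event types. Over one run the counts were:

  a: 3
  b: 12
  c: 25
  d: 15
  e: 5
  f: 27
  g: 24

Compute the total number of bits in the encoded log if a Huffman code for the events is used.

285

Build the Huffman tree bottom-up:
a(3) + e(5) → 8
8 + b(12) → 20
d(15) + 20 → 35
g(24) + c(25) → 49
f(27) + 35 → 62
49 + 62 → 111
Each symbol's bit-cost is frequency × depth; summing gives 285 bits (equivalently 8 + 20 + 35 + 49 + 62 + 111).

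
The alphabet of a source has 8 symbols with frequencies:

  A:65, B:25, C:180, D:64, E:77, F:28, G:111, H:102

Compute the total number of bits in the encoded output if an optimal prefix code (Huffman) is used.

1829

Build the Huffman tree bottom-up:
B(25) + F(28) → 53
53 + D(64) → 117
A(65) + E(77) → 142
H(102) + G(111) → 213
117 + 142 → 259
C(180) + 213 → 393
259 + 393 → 652
Each symbol's bit-cost is frequency × depth; summing gives 1829 bits (equivalently 53 + 117 + 142 + 213 + 259 + 393 + 652).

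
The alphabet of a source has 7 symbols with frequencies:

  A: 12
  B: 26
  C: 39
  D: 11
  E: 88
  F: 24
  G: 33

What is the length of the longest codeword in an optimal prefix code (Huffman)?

Merge the two lowest-weight nodes at each step:
merge D(11) and A(12): 23
merge 23 and F(24): 47
merge B(26) and G(33): 59
merge C(39) and 47: 86
merge 59 and 86: 145
merge E(88) and 145: 233
The first pair merged (D, A) ends up deepest, at depth 5.

5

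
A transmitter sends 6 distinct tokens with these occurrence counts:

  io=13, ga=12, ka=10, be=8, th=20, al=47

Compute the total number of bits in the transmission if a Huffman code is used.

254

Merge the two smallest weights repeatedly:
combine be(8), ka(10) → 18
combine ga(12), io(13) → 25
combine 18, th(20) → 38
combine 25, 38 → 63
combine al(47), 63 → 110
The encoded length is the sum of every internal node's weight: 18 + 25 + 38 + 63 + 110 = 254 bits.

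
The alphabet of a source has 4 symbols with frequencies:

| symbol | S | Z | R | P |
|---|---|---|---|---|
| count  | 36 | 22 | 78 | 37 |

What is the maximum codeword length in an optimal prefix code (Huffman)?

3

Merge the two lowest-weight nodes at each step:
combine Z(22), S(36) → 58
combine P(37), 58 → 95
combine R(78), 95 → 173
The rarest symbols sit at the bottom; the longest codeword is 3 bits.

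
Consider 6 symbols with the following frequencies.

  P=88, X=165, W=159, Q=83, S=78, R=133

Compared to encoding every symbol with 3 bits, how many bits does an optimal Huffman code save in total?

324

Fixed-length: 3 bits × 706 symbols = 2118 bits.
Huffman merges:
merge S(78) and Q(83): 161
merge P(88) and R(133): 221
merge W(159) and 161: 320
merge X(165) and 221: 386
merge 320 and 386: 706
Huffman total = 161 + 221 + 320 + 386 + 706 = 1794 bits.
Saving = 2118 − 1794 = 324 bits.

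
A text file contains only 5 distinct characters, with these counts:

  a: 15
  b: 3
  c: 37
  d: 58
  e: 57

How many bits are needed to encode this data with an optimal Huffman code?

Greedily combine the two least-frequent nodes:
combine b(3), a(15) → 18
combine 18, c(37) → 55
combine 55, e(57) → 112
combine d(58), 112 → 170
Total encoded bits = sum of merged weights = 18 + 55 + 112 + 170 = 355.

355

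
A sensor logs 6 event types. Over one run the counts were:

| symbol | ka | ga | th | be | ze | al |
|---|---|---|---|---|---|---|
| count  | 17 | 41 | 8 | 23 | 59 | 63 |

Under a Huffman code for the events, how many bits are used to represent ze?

2

Huffman merges, smallest pair first:
th(8) + ka(17) → 25
be(23) + 25 → 48
ga(41) + 48 → 89
ze(59) + al(63) → 122
89 + 122 → 211
The subtree containing ze is merged 2 times, so code length = 2.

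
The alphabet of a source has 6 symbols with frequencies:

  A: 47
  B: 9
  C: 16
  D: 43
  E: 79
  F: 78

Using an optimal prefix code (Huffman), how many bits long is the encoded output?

Merge the two smallest weights repeatedly:
combine B(9), C(16) → 25
combine 25, D(43) → 68
combine A(47), 68 → 115
combine F(78), E(79) → 157
combine 115, 157 → 272
Each symbol's bit-cost is frequency × depth; summing gives 637 bits (equivalently 25 + 68 + 115 + 157 + 272).

637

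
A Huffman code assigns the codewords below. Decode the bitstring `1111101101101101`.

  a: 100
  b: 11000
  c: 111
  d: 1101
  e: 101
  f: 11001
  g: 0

Read left to right; each codeword is recognised as soon as it completes (prefix code):
  111→c | 1101→d | 101→e | 101→e | 101→e
Decoded message: cdeee

cdeee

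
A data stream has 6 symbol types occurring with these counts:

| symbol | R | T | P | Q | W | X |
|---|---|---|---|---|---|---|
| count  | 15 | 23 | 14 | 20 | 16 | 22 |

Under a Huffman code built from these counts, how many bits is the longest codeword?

Merge the two lowest-weight nodes at each step:
P(14) + R(15) → 29
W(16) + Q(20) → 36
X(22) + T(23) → 45
29 + 36 → 65
45 + 65 → 110
Maximum depth reached is 3.

3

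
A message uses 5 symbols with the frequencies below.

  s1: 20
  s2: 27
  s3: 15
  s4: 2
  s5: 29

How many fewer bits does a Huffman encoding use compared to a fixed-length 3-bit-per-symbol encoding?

Fixed-length: 3 bits × 93 symbols = 279 bits.
Huffman merges:
merge s4(2) and s3(15): 17
merge 17 and s1(20): 37
merge s2(27) and s5(29): 56
merge 37 and 56: 93
Huffman total = 17 + 37 + 56 + 93 = 203 bits.
Saving = 279 − 203 = 76 bits.

76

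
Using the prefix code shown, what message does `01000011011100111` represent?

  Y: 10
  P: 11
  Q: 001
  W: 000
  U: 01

UWUYPYUP

Read left to right; each codeword is recognised as soon as it completes (prefix code):
  01→U | 000→W | 01→U | 10→Y | 11→P | 10→Y | 01→U | 11→P
Decoded message: UWUYPYUP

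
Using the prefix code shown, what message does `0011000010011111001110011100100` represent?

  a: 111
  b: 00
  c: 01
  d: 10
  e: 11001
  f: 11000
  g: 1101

Read left to right; each codeword is recognised as soon as it completes (prefix code):
  00→b | 11000→f | 01→c | 00→b | 111→a | 11001→e | 11001→e | 11001→e | 00→b
Decoded message: bfcbaeeeb

bfcbaeeeb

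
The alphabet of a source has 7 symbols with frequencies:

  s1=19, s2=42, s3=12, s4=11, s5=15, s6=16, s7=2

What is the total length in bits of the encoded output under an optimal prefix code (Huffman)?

303

Greedily combine the two least-frequent nodes:
s7(2) + s4(11) → 13
s3(12) + 13 → 25
s5(15) + s6(16) → 31
s1(19) + 25 → 44
31 + s2(42) → 73
44 + 73 → 117
The encoded length is the sum of every internal node's weight: 13 + 25 + 31 + 44 + 73 + 117 = 303 bits.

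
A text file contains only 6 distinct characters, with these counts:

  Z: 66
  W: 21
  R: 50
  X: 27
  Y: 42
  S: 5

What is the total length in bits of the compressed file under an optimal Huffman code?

Merge the two smallest weights repeatedly:
combine S(5), W(21) → 26
combine 26, X(27) → 53
combine Y(42), R(50) → 92
combine 53, Z(66) → 119
combine 92, 119 → 211
The encoded length is the sum of every internal node's weight: 26 + 53 + 92 + 119 + 211 = 501 bits.

501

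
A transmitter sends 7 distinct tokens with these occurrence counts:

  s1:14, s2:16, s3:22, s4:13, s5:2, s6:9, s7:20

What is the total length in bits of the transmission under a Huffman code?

Greedily combine the two least-frequent nodes:
s5(2) + s6(9) → 11
11 + s4(13) → 24
s1(14) + s2(16) → 30
s7(20) + s3(22) → 42
24 + 30 → 54
42 + 54 → 96
Each symbol's bit-cost is frequency × depth; summing gives 257 bits (equivalently 11 + 24 + 30 + 42 + 54 + 96).

257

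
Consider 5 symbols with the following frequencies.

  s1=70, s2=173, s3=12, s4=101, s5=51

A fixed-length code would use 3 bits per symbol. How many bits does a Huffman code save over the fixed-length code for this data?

Fixed-length: 3 bits × 407 symbols = 1221 bits.
Huffman merges:
combine s3(12), s5(51) → 63
combine 63, s1(70) → 133
combine s4(101), 133 → 234
combine s2(173), 234 → 407
Huffman total = 63 + 133 + 234 + 407 = 837 bits.
Saving = 1221 − 837 = 384 bits.

384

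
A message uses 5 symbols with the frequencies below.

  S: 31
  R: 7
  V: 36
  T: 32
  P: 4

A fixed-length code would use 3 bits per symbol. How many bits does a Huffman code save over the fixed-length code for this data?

Fixed-length: 3 bits × 110 symbols = 330 bits.
Huffman merges:
combine P(4), R(7) → 11
combine 11, S(31) → 42
combine T(32), V(36) → 68
combine 42, 68 → 110
Huffman total = 11 + 42 + 68 + 110 = 231 bits.
Saving = 330 − 231 = 99 bits.

99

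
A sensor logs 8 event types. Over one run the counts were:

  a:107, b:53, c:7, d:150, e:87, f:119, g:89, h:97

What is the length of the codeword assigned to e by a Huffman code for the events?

3

Build the tree from the bottom:
combine c(7), b(53) → 60
combine 60, e(87) → 147
combine g(89), h(97) → 186
combine a(107), f(119) → 226
combine 147, d(150) → 297
combine 186, 226 → 412
combine 297, 412 → 709
e sits 3 levels below the root, so its codeword is 3 bits.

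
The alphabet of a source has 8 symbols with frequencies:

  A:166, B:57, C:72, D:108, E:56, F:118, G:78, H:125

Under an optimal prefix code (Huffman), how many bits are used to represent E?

4

Huffman merges, smallest pair first:
merge E(56) and B(57): 113
merge C(72) and G(78): 150
merge D(108) and 113: 221
merge F(118) and H(125): 243
merge 150 and A(166): 316
merge 221 and 243: 464
merge 316 and 464: 780
E sits 4 levels below the root, so its codeword is 4 bits.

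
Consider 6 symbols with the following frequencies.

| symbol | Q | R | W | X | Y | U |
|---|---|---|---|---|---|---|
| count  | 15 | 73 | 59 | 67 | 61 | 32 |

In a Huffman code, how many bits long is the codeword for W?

Huffman merges, smallest pair first:
combine Q(15), U(32) → 47
combine 47, W(59) → 106
combine Y(61), X(67) → 128
combine R(73), 106 → 179
combine 128, 179 → 307
W sits 3 levels below the root, so its codeword is 3 bits.

3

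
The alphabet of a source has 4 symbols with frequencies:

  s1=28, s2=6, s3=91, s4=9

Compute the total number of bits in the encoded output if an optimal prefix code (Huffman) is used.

192

Merge the two smallest weights repeatedly:
combine s2(6), s4(9) → 15
combine 15, s1(28) → 43
combine 43, s3(91) → 134
Total encoded bits = sum of merged weights = 15 + 43 + 134 = 192.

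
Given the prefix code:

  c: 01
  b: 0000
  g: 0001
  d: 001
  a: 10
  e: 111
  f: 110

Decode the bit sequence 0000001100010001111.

bdadge

Read left to right; each codeword is recognised as soon as it completes (prefix code):
  0000→b | 001→d | 10→a | 001→d | 0001→g | 111→e
Decoded message: bdadge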